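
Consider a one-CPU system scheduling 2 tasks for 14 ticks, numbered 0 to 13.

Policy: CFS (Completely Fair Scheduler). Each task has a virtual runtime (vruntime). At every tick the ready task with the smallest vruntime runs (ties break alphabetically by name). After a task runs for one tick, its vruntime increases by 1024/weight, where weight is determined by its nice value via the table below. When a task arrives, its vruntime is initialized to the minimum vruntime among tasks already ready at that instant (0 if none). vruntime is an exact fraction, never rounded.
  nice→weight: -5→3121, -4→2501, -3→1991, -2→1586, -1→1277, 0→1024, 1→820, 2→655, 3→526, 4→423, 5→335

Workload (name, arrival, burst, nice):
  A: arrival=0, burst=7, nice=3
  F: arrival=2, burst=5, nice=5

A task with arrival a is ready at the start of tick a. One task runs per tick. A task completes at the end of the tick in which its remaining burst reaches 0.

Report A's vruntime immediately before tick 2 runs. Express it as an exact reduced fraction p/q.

vruntime(A, start of tick 2) = 1024/263

t=0: vr[A=0] → run A
t=1: vr[A=512/263] → run A
t=2: vr[A=1024/263 F=1024/263] → run A
t=3: vr[A=1536/263 F=1024/263] → run F
t=4: vr[A=1536/263 F=612352/88105] → run A
t=5: vr[A=2048/263 F=612352/88105] → run F
t=6: vr[A=2048/263 F=881664/88105] → run A
t=7: vr[A=2560/263 F=881664/88105] → run A
t=8: vr[A=3072/263 F=881664/88105] → run F
t=9: vr[A=3072/263 F=1150976/88105] → run A
t=10: vr[F=1150976/88105] → run F
t=11: vr[F=1420288/88105] → run F
t=12: (idle)
t=13: (idle)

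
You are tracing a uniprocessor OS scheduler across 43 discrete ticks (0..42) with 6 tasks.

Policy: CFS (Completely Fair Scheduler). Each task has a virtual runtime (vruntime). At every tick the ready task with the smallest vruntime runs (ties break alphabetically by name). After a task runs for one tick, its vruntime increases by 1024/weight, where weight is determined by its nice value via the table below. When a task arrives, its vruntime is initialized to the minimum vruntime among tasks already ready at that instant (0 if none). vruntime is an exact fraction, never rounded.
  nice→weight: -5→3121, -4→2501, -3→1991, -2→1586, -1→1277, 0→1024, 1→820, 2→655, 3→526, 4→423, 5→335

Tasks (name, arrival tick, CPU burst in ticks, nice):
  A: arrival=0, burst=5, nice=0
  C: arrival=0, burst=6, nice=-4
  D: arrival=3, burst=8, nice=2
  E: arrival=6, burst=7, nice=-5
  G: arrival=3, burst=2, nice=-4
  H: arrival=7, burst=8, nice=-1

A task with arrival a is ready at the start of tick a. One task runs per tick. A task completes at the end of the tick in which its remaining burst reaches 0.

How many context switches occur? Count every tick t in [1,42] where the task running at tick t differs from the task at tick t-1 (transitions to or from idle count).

t=0: vr[A=0 C=0] → run A
t=1: vr[A=1 C=0] → run C
t=2: vr[A=1 C=1024/2501] → run C
t=3: vr[A=1 C=2048/2501 D=2048/2501 G=2048/2501] → run C
t=4: vr[A=1 C=3072/2501 D=2048/2501 G=2048/2501] → run D
t=5: vr[A=1 C=3072/2501 D=3902464/1638155 G=2048/2501] → run G
t=6: vr[A=1 C=3072/2501 D=3902464/1638155 E=1 G=3072/2501] → run A
t=7: vr[A=2 C=3072/2501 D=3902464/1638155 E=1 G=3072/2501 H=1] → run E
t=8: vr[A=2 C=3072/2501 D=3902464/1638155 E=4145/3121 G=3072/2501 H=1] → run H
t=9: vr[A=2 C=3072/2501 D=3902464/1638155 E=4145/3121 G=3072/2501 H=2301/1277] → run C
t=10: vr[A=2 C=4096/2501 D=3902464/1638155 E=4145/3121 G=3072/2501 H=2301/1277] → run G
t=11: vr[A=2 C=4096/2501 D=3902464/1638155 E=4145/3121 H=2301/1277] → run E
t=12: vr[A=2 C=4096/2501 D=3902464/1638155 E=5169/3121 H=2301/1277] → run C
t=13: vr[A=2 C=5120/2501 D=3902464/1638155 E=5169/3121 H=2301/1277] → run E
t=14: vr[A=2 C=5120/2501 D=3902464/1638155 E=6193/3121 H=2301/1277] → run H
t=15: vr[A=2 C=5120/2501 D=3902464/1638155 E=6193/3121 H=3325/1277] → run E
t=16: vr[A=2 C=5120/2501 D=3902464/1638155 E=7217/3121 H=3325/1277] → run A
t=17: vr[A=3 C=5120/2501 D=3902464/1638155 E=7217/3121 H=3325/1277] → run C
t=18: vr[A=3 D=3902464/1638155 E=7217/3121 H=3325/1277] → run E
t=19: vr[A=3 D=3902464/1638155 E=8241/3121 H=3325/1277] → run D
t=20: vr[A=3 D=6463488/1638155 E=8241/3121 H=3325/1277] → run H
t=21: vr[A=3 D=6463488/1638155 E=8241/3121 H=4349/1277] → run E
t=22: vr[A=3 D=6463488/1638155 E=9265/3121 H=4349/1277] → run E
t=23: vr[A=3 D=6463488/1638155 H=4349/1277] → run A
t=24: vr[A=4 D=6463488/1638155 H=4349/1277] → run H
t=25: vr[A=4 D=6463488/1638155 H=5373/1277] → run D
t=26: vr[A=4 D=9024512/1638155 H=5373/1277] → run A
t=27: vr[D=9024512/1638155 H=5373/1277] → run H
t=28: vr[D=9024512/1638155 H=6397/1277] → run H
t=29: vr[D=9024512/1638155 H=7421/1277] → run D
t=30: vr[D=11585536/1638155 H=7421/1277] → run H
t=31: vr[D=11585536/1638155 H=8445/1277] → run H
t=32: vr[D=11585536/1638155] → run D
t=33: vr[D=2829312/327631] → run D
t=34: vr[D=16707584/1638155] → run D
t=35: vr[D=19268608/1638155] → run D
t=36: (idle)
t=37: (idle)
t=38: (idle)
t=39: (idle)
t=40: (idle)
t=41: (idle)
t=42: (idle)

context switches = 28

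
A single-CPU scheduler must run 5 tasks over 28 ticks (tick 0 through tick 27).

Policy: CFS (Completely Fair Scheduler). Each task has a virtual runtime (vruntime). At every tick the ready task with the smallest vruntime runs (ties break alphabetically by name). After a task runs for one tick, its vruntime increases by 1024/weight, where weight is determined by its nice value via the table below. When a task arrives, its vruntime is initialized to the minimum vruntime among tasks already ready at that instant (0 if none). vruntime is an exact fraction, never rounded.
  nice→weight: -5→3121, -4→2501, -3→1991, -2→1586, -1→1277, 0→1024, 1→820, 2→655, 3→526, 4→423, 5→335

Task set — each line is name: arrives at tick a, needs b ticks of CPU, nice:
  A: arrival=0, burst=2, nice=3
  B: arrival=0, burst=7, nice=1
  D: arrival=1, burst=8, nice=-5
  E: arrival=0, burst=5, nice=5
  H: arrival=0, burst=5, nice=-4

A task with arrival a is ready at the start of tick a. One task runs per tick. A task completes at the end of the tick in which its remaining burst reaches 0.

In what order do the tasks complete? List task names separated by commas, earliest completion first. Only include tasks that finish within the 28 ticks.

completion order = H, A, D, B, E

t=0: vr[A=0 B=0 E=0 H=0] → run A
t=1: vr[A=512/263 B=0 D=0 E=0 H=0] → run B
t=2: vr[A=512/263 B=256/205 D=0 E=0 H=0] → run D
t=3: vr[A=512/263 B=256/205 D=1024/3121 E=0 H=0] → run E
t=4: vr[A=512/263 B=256/205 D=1024/3121 E=1024/335 H=0] → run H
t=5: vr[A=512/263 B=256/205 D=1024/3121 E=1024/335 H=1024/2501] → run D
t=6: vr[A=512/263 B=256/205 D=2048/3121 E=1024/335 H=1024/2501] → run H
t=7: vr[A=512/263 B=256/205 D=2048/3121 E=1024/335 H=2048/2501] → run D
t=8: vr[A=512/263 B=256/205 D=3072/3121 E=1024/335 H=2048/2501] → run H
t=9: vr[A=512/263 B=256/205 D=3072/3121 E=1024/335 H=3072/2501] → run D
t=10: vr[A=512/263 B=256/205 D=4096/3121 E=1024/335 H=3072/2501] → run H
t=11: vr[A=512/263 B=256/205 D=4096/3121 E=1024/335 H=4096/2501] → run B
t=12: vr[A=512/263 B=512/205 D=4096/3121 E=1024/335 H=4096/2501] → run D
t=13: vr[A=512/263 B=512/205 D=5120/3121 E=1024/335 H=4096/2501] → run H
t=14: vr[A=512/263 B=512/205 D=5120/3121 E=1024/335] → run D
t=15: vr[A=512/263 B=512/205 D=6144/3121 E=1024/335] → run A
t=16: vr[B=512/205 D=6144/3121 E=1024/335] → run D
t=17: vr[B=512/205 D=7168/3121 E=1024/335] → run D
t=18: vr[B=512/205 E=1024/335] → run B
t=19: vr[B=768/205 E=1024/335] → run E
t=20: vr[B=768/205 E=2048/335] → run B
t=21: vr[B=1024/205 E=2048/335] → run B
t=22: vr[B=256/41 E=2048/335] → run E
t=23: vr[B=256/41 E=3072/335] → run B
t=24: vr[B=1536/205 E=3072/335] → run B
t=25: vr[E=3072/335] → run E
t=26: vr[E=4096/335] → run E
t=27: (idle)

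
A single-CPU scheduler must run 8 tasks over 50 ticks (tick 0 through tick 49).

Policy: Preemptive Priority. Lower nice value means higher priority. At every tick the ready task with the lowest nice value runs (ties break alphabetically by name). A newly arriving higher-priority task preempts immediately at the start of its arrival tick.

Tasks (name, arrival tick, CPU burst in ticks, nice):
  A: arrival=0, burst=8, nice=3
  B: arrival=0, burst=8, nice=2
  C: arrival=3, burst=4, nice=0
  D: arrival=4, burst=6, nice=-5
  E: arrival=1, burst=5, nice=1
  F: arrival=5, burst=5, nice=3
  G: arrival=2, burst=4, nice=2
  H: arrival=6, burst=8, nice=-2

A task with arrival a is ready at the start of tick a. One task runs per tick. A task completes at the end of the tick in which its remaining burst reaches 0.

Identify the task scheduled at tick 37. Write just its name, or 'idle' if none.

running at tick 37 = A

t=0: ready={A,B} → run B
t=1: ready={A,B,E} → run E
t=2: ready={A,B,E,G} → run E
t=3: ready={A,B,C,E,G} → run C
t=4: ready={A,B,C,D,E,G} → run D
t=5: ready={A,B,C,D,E,F,G} → run D
t=6: ready={A,B,C,D,E,F,G,H} → run D
t=7: ready={A,B,C,D,E,F,G,H} → run D
t=8: ready={A,B,C,D,E,F,G,H} → run D
t=9: ready={A,B,C,D,E,F,G,H} → run D
t=10: ready={A,B,C,E,F,G,H} → run H
t=11: ready={A,B,C,E,F,G,H} → run H
t=12: ready={A,B,C,E,F,G,H} → run H
t=13: ready={A,B,C,E,F,G,H} → run H
t=14: ready={A,B,C,E,F,G,H} → run H
t=15: ready={A,B,C,E,F,G,H} → run H
t=16: ready={A,B,C,E,F,G,H} → run H
t=17: ready={A,B,C,E,F,G,H} → run H
t=18: ready={A,B,C,E,F,G} → run C
t=19: ready={A,B,C,E,F,G} → run C
t=20: ready={A,B,C,E,F,G} → run C
t=21: ready={A,B,E,F,G} → run E
t=22: ready={A,B,E,F,G} → run E
t=23: ready={A,B,E,F,G} → run E
t=24: ready={A,B,F,G} → run B
t=25: ready={A,B,F,G} → run B
t=26: ready={A,B,F,G} → run B
t=27: ready={A,B,F,G} → run B
t=28: ready={A,B,F,G} → run B
t=29: ready={A,B,F,G} → run B
t=30: ready={A,B,F,G} → run B
t=31: ready={A,F,G} → run G
t=32: ready={A,F,G} → run G
t=33: ready={A,F,G} → run G
t=34: ready={A,F,G} → run G
t=35: ready={A,F} → run A
t=36: ready={A,F} → run A
t=37: ready={A,F} → run A
t=38: ready={A,F} → run A
t=39: ready={A,F} → run A
t=40: ready={A,F} → run A
t=41: ready={A,F} → run A
t=42: ready={A,F} → run A
t=43: ready={F} → run F
t=44: ready={F} → run F
t=45: ready={F} → run F
t=46: ready={F} → run F
t=47: ready={F} → run F
t=48: (idle)
t=49: (idle)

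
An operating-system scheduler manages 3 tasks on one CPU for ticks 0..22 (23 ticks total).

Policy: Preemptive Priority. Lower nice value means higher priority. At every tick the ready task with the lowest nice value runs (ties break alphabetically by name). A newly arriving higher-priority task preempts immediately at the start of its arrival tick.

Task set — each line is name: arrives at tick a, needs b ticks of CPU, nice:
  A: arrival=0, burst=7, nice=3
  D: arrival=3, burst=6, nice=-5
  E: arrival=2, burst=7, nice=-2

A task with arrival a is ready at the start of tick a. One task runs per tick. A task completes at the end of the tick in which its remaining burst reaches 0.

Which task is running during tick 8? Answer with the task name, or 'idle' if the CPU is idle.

t=0: ready={A} → run A
t=1: ready={A} → run A
t=2: ready={A,E} → run E
t=3: ready={A,D,E} → run D
t=4: ready={A,D,E} → run D
t=5: ready={A,D,E} → run D
t=6: ready={A,D,E} → run D
t=7: ready={A,D,E} → run D
t=8: ready={A,D,E} → run D
t=9: ready={A,E} → run E
t=10: ready={A,E} → run E
t=11: ready={A,E} → run E
t=12: ready={A,E} → run E
t=13: ready={A,E} → run E
t=14: ready={A,E} → run E
t=15: ready={A} → run A
t=16: ready={A} → run A
t=17: ready={A} → run A
t=18: ready={A} → run A
t=19: ready={A} → run A
t=20: (idle)
t=21: (idle)
t=22: (idle)

running at tick 8 = D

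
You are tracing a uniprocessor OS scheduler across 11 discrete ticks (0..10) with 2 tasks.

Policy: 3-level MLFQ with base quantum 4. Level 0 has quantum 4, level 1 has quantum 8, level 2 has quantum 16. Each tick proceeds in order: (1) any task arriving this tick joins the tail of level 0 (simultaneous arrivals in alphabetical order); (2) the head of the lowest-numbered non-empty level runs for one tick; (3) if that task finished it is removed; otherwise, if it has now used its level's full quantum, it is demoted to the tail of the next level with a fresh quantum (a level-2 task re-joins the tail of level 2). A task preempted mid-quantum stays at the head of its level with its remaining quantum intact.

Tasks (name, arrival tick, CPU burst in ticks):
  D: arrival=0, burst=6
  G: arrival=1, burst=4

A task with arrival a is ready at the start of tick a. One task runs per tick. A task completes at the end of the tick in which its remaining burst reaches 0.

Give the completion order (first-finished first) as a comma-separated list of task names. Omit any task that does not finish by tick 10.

t=0: L0/L1/L2 = D/-/- → run D
t=1: L0/L1/L2 = DG/-/- → run D
t=2: L0/L1/L2 = DG/-/- → run D
t=3: L0/L1/L2 = DG/-/- → run D
t=4: L0/L1/L2 = G/D/- → run G
t=5: L0/L1/L2 = G/D/- → run G
t=6: L0/L1/L2 = G/D/- → run G
t=7: L0/L1/L2 = G/D/- → run G
t=8: L0/L1/L2 = -/D/- → run D
t=9: L0/L1/L2 = -/D/- → run D
t=10: (idle)

completion order = G, D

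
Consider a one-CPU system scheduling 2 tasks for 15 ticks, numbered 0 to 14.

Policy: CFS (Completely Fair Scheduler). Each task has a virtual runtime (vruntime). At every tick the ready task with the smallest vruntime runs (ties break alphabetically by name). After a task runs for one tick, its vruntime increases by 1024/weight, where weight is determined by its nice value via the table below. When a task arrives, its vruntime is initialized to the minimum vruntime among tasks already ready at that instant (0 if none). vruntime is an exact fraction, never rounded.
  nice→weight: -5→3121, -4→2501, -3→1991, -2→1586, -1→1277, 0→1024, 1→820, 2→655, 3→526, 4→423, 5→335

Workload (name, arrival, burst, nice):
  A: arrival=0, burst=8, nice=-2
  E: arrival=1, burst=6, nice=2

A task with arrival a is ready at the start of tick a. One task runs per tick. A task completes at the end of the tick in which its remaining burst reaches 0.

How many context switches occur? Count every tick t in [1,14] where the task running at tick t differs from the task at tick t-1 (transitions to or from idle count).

t=0: vr[A=0] → run A
t=1: vr[A=512/793 E=512/793] → run A
t=2: vr[A=1024/793 E=512/793] → run E
t=3: vr[A=1024/793 E=1147392/519415] → run A
t=4: vr[A=1536/793 E=1147392/519415] → run A
t=5: vr[A=2048/793 E=1147392/519415] → run E
t=6: vr[A=2048/793 E=1959424/519415] → run A
t=7: vr[A=2560/793 E=1959424/519415] → run A
t=8: vr[A=3072/793 E=1959424/519415] → run E
t=9: vr[A=3072/793 E=2771456/519415] → run A
t=10: vr[A=3584/793 E=2771456/519415] → run A
t=11: vr[E=2771456/519415] → run E
t=12: vr[E=3583488/519415] → run E
t=13: vr[E=879104/103883] → run E
t=14: (idle)

context switches = 8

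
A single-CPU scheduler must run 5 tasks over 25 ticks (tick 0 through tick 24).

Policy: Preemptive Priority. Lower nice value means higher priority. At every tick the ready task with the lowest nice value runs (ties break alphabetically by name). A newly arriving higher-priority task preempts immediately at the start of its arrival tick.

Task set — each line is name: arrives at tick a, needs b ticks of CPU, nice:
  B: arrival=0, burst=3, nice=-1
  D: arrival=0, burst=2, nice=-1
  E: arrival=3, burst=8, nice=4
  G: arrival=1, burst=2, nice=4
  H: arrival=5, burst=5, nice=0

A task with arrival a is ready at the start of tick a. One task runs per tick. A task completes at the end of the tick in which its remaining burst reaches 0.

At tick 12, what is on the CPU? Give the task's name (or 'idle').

running at tick 12 = E

t=0: ready={B,D} → run B
t=1: ready={B,D,G} → run B
t=2: ready={B,D,G} → run B
t=3: ready={D,E,G} → run D
t=4: ready={D,E,G} → run D
t=5: ready={E,G,H} → run H
t=6: ready={E,G,H} → run H
t=7: ready={E,G,H} → run H
t=8: ready={E,G,H} → run H
t=9: ready={E,G,H} → run H
t=10: ready={E,G} → run E
t=11: ready={E,G} → run E
t=12: ready={E,G} → run E
t=13: ready={E,G} → run E
t=14: ready={E,G} → run E
t=15: ready={E,G} → run E
t=16: ready={E,G} → run E
t=17: ready={E,G} → run E
t=18: ready={G} → run G
t=19: ready={G} → run G
t=20: (idle)
t=21: (idle)
t=22: (idle)
t=23: (idle)
t=24: (idle)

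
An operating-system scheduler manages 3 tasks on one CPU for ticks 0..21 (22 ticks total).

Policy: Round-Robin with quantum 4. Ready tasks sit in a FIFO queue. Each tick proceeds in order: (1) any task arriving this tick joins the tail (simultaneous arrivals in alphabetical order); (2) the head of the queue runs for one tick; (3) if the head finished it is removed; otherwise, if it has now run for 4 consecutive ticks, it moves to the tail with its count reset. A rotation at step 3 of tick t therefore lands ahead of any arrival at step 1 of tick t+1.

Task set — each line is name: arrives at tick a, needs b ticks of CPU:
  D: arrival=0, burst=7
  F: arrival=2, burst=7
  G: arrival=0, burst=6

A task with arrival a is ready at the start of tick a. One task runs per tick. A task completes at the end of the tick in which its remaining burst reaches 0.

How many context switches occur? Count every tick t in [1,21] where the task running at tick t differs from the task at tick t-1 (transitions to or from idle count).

context switches = 6

t=0: queue=[D,G] q_used=0 → run D
t=1: queue=[D,G] q_used=1 → run D
t=2: queue=[D,G,F] q_used=2 → run D
t=3: queue=[D,G,F] q_used=3 → run D
t=4: queue=[G,F,D] q_used=0 → run G
t=5: queue=[G,F,D] q_used=1 → run G
t=6: queue=[G,F,D] q_used=2 → run G
t=7: queue=[G,F,D] q_used=3 → run G
t=8: queue=[F,D,G] q_used=0 → run F
t=9: queue=[F,D,G] q_used=1 → run F
t=10: queue=[F,D,G] q_used=2 → run F
t=11: queue=[F,D,G] q_used=3 → run F
t=12: queue=[D,G,F] q_used=0 → run D
t=13: queue=[D,G,F] q_used=1 → run D
t=14: queue=[D,G,F] q_used=2 → run D
t=15: queue=[G,F] q_used=0 → run G
t=16: queue=[G,F] q_used=1 → run G
t=17: queue=[F] q_used=0 → run F
t=18: queue=[F] q_used=1 → run F
t=19: queue=[F] q_used=2 → run F
t=20: (idle)
t=21: (idle)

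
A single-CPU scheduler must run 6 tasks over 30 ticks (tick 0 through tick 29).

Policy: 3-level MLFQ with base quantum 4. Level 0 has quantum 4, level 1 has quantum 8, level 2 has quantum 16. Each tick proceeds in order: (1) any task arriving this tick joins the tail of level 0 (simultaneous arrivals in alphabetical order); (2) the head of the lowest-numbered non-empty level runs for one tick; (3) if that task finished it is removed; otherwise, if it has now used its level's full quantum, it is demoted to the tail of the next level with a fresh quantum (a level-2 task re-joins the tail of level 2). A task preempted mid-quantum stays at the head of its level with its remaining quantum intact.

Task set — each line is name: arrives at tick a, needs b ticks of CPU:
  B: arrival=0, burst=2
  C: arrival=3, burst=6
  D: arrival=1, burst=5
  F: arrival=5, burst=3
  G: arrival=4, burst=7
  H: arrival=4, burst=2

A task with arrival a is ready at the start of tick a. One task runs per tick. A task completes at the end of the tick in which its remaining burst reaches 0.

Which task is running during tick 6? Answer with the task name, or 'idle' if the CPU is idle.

running at tick 6 = C

t=0: L0/L1/L2 = B/-/- → run B
t=1: L0/L1/L2 = BD/-/- → run B
t=2: L0/L1/L2 = D/-/- → run D
t=3: L0/L1/L2 = DC/-/- → run D
t=4: L0/L1/L2 = DCGH/-/- → run D
t=5: L0/L1/L2 = DCGHF/-/- → run D
t=6: L0/L1/L2 = CGHF/D/- → run C
t=7: L0/L1/L2 = CGHF/D/- → run C
t=8: L0/L1/L2 = CGHF/D/- → run C
t=9: L0/L1/L2 = CGHF/D/- → run C
t=10: L0/L1/L2 = GHF/DC/- → run G
t=11: L0/L1/L2 = GHF/DC/- → run G
t=12: L0/L1/L2 = GHF/DC/- → run G
t=13: L0/L1/L2 = GHF/DC/- → run G
t=14: L0/L1/L2 = HF/DCG/- → run H
t=15: L0/L1/L2 = HF/DCG/- → run H
t=16: L0/L1/L2 = F/DCG/- → run F
t=17: L0/L1/L2 = F/DCG/- → run F
t=18: L0/L1/L2 = F/DCG/- → run F
t=19: L0/L1/L2 = -/DCG/- → run D
t=20: L0/L1/L2 = -/CG/- → run C
t=21: L0/L1/L2 = -/CG/- → run C
t=22: L0/L1/L2 = -/G/- → run G
t=23: L0/L1/L2 = -/G/- → run G
t=24: L0/L1/L2 = -/G/- → run G
t=25: (idle)
t=26: (idle)
t=27: (idle)
t=28: (idle)
t=29: (idle)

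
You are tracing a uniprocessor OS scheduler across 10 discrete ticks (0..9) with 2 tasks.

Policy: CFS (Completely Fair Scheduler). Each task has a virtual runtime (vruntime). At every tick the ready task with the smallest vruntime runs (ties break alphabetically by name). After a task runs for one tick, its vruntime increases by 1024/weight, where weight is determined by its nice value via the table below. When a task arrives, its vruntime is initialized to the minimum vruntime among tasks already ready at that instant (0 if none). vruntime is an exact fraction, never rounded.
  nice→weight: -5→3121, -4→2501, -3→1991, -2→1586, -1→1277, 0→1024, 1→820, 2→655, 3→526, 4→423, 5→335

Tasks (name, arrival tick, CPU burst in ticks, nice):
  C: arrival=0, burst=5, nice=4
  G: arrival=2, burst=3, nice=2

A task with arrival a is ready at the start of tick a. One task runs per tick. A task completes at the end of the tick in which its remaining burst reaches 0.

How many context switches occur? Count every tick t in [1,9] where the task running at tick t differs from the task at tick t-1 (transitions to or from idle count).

t=0: vr[C=0] → run C
t=1: vr[C=1024/423] → run C
t=2: vr[C=2048/423 G=2048/423] → run C
t=3: vr[C=1024/141 G=2048/423] → run G
t=4: vr[C=1024/141 G=1774592/277065] → run G
t=5: vr[C=1024/141 G=2207744/277065] → run C
t=6: vr[C=4096/423 G=2207744/277065] → run G
t=7: vr[C=4096/423] → run C
t=8: (idle)
t=9: (idle)

context switches = 5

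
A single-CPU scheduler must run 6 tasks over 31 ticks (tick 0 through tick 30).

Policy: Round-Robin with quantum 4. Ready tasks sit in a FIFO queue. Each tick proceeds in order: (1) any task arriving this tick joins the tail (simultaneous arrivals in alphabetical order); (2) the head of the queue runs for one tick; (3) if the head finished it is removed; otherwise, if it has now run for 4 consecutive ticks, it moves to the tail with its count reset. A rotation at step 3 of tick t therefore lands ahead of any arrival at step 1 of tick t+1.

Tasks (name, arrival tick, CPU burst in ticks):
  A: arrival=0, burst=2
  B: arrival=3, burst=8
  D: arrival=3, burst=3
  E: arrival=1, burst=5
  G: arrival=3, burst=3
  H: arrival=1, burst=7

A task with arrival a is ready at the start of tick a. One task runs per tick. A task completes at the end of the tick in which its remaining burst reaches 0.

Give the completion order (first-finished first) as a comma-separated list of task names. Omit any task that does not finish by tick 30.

completion order = A, D, G, E, H, B

t=0: queue=[A] q_used=0 → run A
t=1: queue=[A,E,H] q_used=1 → run A
t=2: queue=[E,H] q_used=0 → run E
t=3: queue=[E,H,B,D,G] q_used=1 → run E
t=4: queue=[E,H,B,D,G] q_used=2 → run E
t=5: queue=[E,H,B,D,G] q_used=3 → run E
t=6: queue=[H,B,D,G,E] q_used=0 → run H
t=7: queue=[H,B,D,G,E] q_used=1 → run H
t=8: queue=[H,B,D,G,E] q_used=2 → run H
t=9: queue=[H,B,D,G,E] q_used=3 → run H
t=10: queue=[B,D,G,E,H] q_used=0 → run B
t=11: queue=[B,D,G,E,H] q_used=1 → run B
t=12: queue=[B,D,G,E,H] q_used=2 → run B
t=13: queue=[B,D,G,E,H] q_used=3 → run B
t=14: queue=[D,G,E,H,B] q_used=0 → run D
t=15: queue=[D,G,E,H,B] q_used=1 → run D
t=16: queue=[D,G,E,H,B] q_used=2 → run D
t=17: queue=[G,E,H,B] q_used=0 → run G
t=18: queue=[G,E,H,B] q_used=1 → run G
t=19: queue=[G,E,H,B] q_used=2 → run G
t=20: queue=[E,H,B] q_used=0 → run E
t=21: queue=[H,B] q_used=0 → run H
t=22: queue=[H,B] q_used=1 → run H
t=23: queue=[H,B] q_used=2 → run H
t=24: queue=[B] q_used=0 → run B
t=25: queue=[B] q_used=1 → run B
t=26: queue=[B] q_used=2 → run B
t=27: queue=[B] q_used=3 → run B
t=28: (idle)
t=29: (idle)
t=30: (idle)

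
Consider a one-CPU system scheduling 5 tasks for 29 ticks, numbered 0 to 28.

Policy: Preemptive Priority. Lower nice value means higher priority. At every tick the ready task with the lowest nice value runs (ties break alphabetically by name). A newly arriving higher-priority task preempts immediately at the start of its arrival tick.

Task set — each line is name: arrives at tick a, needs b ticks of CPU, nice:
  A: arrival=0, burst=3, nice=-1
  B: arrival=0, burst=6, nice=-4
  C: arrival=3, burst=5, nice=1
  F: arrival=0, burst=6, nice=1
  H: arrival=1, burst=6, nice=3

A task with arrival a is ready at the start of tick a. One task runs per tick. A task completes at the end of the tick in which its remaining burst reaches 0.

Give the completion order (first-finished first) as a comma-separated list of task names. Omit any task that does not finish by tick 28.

completion order = B, A, C, F, H

t=0: ready={A,B,F} → run B
t=1: ready={A,B,F,H} → run B
t=2: ready={A,B,F,H} → run B
t=3: ready={A,B,C,F,H} → run B
t=4: ready={A,B,C,F,H} → run B
t=5: ready={A,B,C,F,H} → run B
t=6: ready={A,C,F,H} → run A
t=7: ready={A,C,F,H} → run A
t=8: ready={A,C,F,H} → run A
t=9: ready={C,F,H} → run C
t=10: ready={C,F,H} → run C
t=11: ready={C,F,H} → run C
t=12: ready={C,F,H} → run C
t=13: ready={C,F,H} → run C
t=14: ready={F,H} → run F
t=15: ready={F,H} → run F
t=16: ready={F,H} → run F
t=17: ready={F,H} → run F
t=18: ready={F,H} → run F
t=19: ready={F,H} → run F
t=20: ready={H} → run H
t=21: ready={H} → run H
t=22: ready={H} → run H
t=23: ready={H} → run H
t=24: ready={H} → run H
t=25: ready={H} → run H
t=26: (idle)
t=27: (idle)
t=28: (idle)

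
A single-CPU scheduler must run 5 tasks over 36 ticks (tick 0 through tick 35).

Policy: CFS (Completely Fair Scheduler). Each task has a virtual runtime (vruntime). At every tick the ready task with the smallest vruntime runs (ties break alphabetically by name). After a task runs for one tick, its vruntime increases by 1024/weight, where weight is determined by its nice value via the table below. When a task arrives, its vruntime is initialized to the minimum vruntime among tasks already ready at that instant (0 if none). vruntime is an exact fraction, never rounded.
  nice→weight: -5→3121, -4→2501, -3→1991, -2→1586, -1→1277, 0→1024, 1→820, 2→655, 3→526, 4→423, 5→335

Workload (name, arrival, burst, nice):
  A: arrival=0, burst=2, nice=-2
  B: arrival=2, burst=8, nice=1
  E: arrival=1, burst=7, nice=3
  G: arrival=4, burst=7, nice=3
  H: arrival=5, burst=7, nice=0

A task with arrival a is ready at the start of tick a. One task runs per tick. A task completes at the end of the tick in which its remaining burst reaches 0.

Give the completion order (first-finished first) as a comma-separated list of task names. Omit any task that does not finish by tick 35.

completion order = A, H, B, E, G

t=0: vr[A=0] → run A
t=1: vr[A=512/793 E=512/793] → run A
t=2: vr[B=512/793 E=512/793] → run B
t=3: vr[B=307968/162565 E=512/793] → run E
t=4: vr[B=307968/162565 E=540672/208559 G=307968/162565] → run B
t=5: vr[B=510976/162565 E=540672/208559 G=307968/162565 H=307968/162565] → run G
t=6: vr[B=510976/162565 E=540672/208559 G=164228864/42754595 H=307968/162565] → run H
t=7: vr[B=510976/162565 E=540672/208559 G=164228864/42754595 H=470533/162565] → run E
t=8: vr[B=510976/162565 E=946688/208559 G=164228864/42754595 H=470533/162565] → run H
t=9: vr[B=510976/162565 E=946688/208559 G=164228864/42754595 H=633098/162565] → run B
t=10: vr[B=713984/162565 E=946688/208559 G=164228864/42754595 H=633098/162565] → run G
t=11: vr[B=713984/162565 E=946688/208559 G=247462144/42754595 H=633098/162565] → run H
t=12: vr[B=713984/162565 E=946688/208559 G=247462144/42754595 H=795663/162565] → run B
t=13: vr[B=916992/162565 E=946688/208559 G=247462144/42754595 H=795663/162565] → run E
t=14: vr[B=916992/162565 E=1352704/208559 G=247462144/42754595 H=795663/162565] → run H
t=15: vr[B=916992/162565 E=1352704/208559 G=247462144/42754595 H=958228/162565] → run B
t=16: vr[B=224000/32513 E=1352704/208559 G=247462144/42754595 H=958228/162565] → run G
t=17: vr[B=224000/32513 E=1352704/208559 G=330695424/42754595 H=958228/162565] → run H
t=18: vr[B=224000/32513 E=1352704/208559 G=330695424/42754595 H=1120793/162565] → run E
t=19: vr[B=224000/32513 E=1758720/208559 G=330695424/42754595 H=1120793/162565] → run B
t=20: vr[B=1323008/162565 E=1758720/208559 G=330695424/42754595 H=1120793/162565] → run H
t=21: vr[B=1323008/162565 E=1758720/208559 G=330695424/42754595 H=1283358/162565] → run G
t=22: vr[B=1323008/162565 E=1758720/208559 G=413928704/42754595 H=1283358/162565] → run H
t=23: vr[B=1323008/162565 E=1758720/208559 G=413928704/42754595] → run B
t=24: vr[B=1526016/162565 E=1758720/208559 G=413928704/42754595] → run E
t=25: vr[B=1526016/162565 E=2164736/208559 G=413928704/42754595] → run B
t=26: vr[E=2164736/208559 G=413928704/42754595] → run G
t=27: vr[E=2164736/208559 G=497161984/42754595] → run E
t=28: vr[E=2570752/208559 G=497161984/42754595] → run G
t=29: vr[E=2570752/208559 G=580395264/42754595] → run E
t=30: vr[G=580395264/42754595] → run G
t=31: (idle)
t=32: (idle)
t=33: (idle)
t=34: (idle)
t=35: (idle)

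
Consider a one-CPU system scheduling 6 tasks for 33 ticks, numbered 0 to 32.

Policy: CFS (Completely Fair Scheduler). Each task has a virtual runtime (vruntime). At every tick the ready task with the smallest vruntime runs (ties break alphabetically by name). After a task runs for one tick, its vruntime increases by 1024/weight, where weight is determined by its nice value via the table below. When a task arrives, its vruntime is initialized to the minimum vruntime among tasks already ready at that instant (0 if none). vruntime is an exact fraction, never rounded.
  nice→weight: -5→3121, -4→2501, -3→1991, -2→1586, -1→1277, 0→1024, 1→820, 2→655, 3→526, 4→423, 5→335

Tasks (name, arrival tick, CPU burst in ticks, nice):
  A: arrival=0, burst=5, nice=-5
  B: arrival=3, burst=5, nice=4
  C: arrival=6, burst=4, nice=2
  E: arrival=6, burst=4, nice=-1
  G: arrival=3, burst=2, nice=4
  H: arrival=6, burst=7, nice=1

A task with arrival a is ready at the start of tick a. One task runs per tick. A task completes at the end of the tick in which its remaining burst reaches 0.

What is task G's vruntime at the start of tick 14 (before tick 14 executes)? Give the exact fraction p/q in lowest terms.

t=0: vr[A=0] → run A
t=1: vr[A=1024/3121] → run A
t=2: vr[A=2048/3121] → run A
t=3: vr[A=3072/3121 B=3072/3121 G=3072/3121] → run A
t=4: vr[A=4096/3121 B=3072/3121 G=3072/3121] → run B
t=5: vr[A=4096/3121 B=4495360/1320183 G=3072/3121] → run G
t=6: vr[A=4096/3121 B=4495360/1320183 C=4096/3121 E=4096/3121 G=4495360/1320183 H=4096/3121] → run A
t=7: vr[B=4495360/1320183 C=4096/3121 E=4096/3121 G=4495360/1320183 H=4096/3121] → run C
t=8: vr[B=4495360/1320183 C=5878784/2044255 E=4096/3121 G=4495360/1320183 H=4096/3121] → run E
t=9: vr[B=4495360/1320183 C=5878784/2044255 E=8426496/3985517 G=4495360/1320183 H=4096/3121] → run H
t=10: vr[B=4495360/1320183 C=5878784/2044255 E=8426496/3985517 G=4495360/1320183 H=1638656/639805] → run E
t=11: vr[B=4495360/1320183 C=5878784/2044255 E=11622400/3985517 G=4495360/1320183 H=1638656/639805] → run H
t=12: vr[B=4495360/1320183 C=5878784/2044255 E=11622400/3985517 G=4495360/1320183 H=2437632/639805] → run C
t=13: vr[B=4495360/1320183 C=9074688/2044255 E=11622400/3985517 G=4495360/1320183 H=2437632/639805] → run E
t=14: vr[B=4495360/1320183 C=9074688/2044255 E=14818304/3985517 G=4495360/1320183 H=2437632/639805] → run B
t=15: vr[B=7691264/1320183 C=9074688/2044255 E=14818304/3985517 G=4495360/1320183 H=2437632/639805] → run G
t=16: vr[B=7691264/1320183 C=9074688/2044255 E=14818304/3985517 H=2437632/639805] → run E
t=17: vr[B=7691264/1320183 C=9074688/2044255 H=2437632/639805] → run H
t=18: vr[B=7691264/1320183 C=9074688/2044255 H=3236608/639805] → run C
t=19: vr[B=7691264/1320183 C=12270592/2044255 H=3236608/639805] → run H
t=20: vr[B=7691264/1320183 C=12270592/2044255 H=4035584/639805] → run B
t=21: vr[B=3629056/440061 C=12270592/2044255 H=4035584/639805] → run C
t=22: vr[B=3629056/440061 H=4035584/639805] → run H
t=23: vr[B=3629056/440061 H=966912/127961] → run H
t=24: vr[B=3629056/440061 H=5633536/639805] → run B
t=25: vr[B=14083072/1320183 H=5633536/639805] → run H
t=26: vr[B=14083072/1320183] → run B
t=27: (idle)
t=28: (idle)
t=29: (idle)
t=30: (idle)
t=31: (idle)
t=32: (idle)

vruntime(G, start of tick 14) = 4495360/1320183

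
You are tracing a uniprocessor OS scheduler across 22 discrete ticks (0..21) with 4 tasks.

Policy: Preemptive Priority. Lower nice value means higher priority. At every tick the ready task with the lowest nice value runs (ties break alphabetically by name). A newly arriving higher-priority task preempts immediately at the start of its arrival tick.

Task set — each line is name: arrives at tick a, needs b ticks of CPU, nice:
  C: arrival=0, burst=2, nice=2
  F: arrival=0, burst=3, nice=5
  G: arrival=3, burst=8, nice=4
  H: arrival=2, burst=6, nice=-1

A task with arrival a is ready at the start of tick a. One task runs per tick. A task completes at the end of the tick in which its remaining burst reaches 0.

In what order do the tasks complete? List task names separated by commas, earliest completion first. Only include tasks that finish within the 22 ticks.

t=0: ready={C,F} → run C
t=1: ready={C,F} → run C
t=2: ready={F,H} → run H
t=3: ready={F,G,H} → run H
t=4: ready={F,G,H} → run H
t=5: ready={F,G,H} → run H
t=6: ready={F,G,H} → run H
t=7: ready={F,G,H} → run H
t=8: ready={F,G} → run G
t=9: ready={F,G} → run G
t=10: ready={F,G} → run G
t=11: ready={F,G} → run G
t=12: ready={F,G} → run G
t=13: ready={F,G} → run G
t=14: ready={F,G} → run G
t=15: ready={F,G} → run G
t=16: ready={F} → run F
t=17: ready={F} → run F
t=18: ready={F} → run F
t=19: (idle)
t=20: (idle)
t=21: (idle)

completion order = C, H, G, F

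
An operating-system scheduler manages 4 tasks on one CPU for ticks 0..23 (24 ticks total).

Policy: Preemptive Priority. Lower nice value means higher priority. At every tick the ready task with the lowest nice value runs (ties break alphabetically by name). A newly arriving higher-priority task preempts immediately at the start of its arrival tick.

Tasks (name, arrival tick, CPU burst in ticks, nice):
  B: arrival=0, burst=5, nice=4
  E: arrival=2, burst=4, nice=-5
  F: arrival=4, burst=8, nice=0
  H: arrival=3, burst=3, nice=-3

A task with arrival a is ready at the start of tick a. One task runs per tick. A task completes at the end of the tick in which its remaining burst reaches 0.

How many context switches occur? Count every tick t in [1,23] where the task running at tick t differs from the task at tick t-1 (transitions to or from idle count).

context switches = 5

t=0: ready={B} → run B
t=1: ready={B} → run B
t=2: ready={B,E} → run E
t=3: ready={B,E,H} → run E
t=4: ready={B,E,F,H} → run E
t=5: ready={B,E,F,H} → run E
t=6: ready={B,F,H} → run H
t=7: ready={B,F,H} → run H
t=8: ready={B,F,H} → run H
t=9: ready={B,F} → run F
t=10: ready={B,F} → run F
t=11: ready={B,F} → run F
t=12: ready={B,F} → run F
t=13: ready={B,F} → run F
t=14: ready={B,F} → run F
t=15: ready={B,F} → run F
t=16: ready={B,F} → run F
t=17: ready={B} → run B
t=18: ready={B} → run B
t=19: ready={B} → run B
t=20: (idle)
t=21: (idle)
t=22: (idle)
t=23: (idle)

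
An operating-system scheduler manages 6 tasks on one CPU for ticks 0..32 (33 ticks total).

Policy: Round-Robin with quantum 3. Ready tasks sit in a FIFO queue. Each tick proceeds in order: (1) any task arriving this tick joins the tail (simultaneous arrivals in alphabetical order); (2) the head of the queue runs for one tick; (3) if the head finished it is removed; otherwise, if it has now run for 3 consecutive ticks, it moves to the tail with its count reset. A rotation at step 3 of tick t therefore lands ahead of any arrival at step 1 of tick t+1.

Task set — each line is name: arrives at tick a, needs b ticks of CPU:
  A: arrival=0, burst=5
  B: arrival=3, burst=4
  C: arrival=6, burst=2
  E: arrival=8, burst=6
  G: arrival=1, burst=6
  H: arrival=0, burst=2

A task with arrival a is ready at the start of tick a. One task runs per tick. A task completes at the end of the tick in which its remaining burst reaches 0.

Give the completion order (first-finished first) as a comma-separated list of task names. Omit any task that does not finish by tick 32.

completion order = H, A, C, G, B, E

t=0: queue=[A,H] q_used=0 → run A
t=1: queue=[A,H,G] q_used=1 → run A
t=2: queue=[A,H,G] q_used=2 → run A
t=3: queue=[H,G,A,B] q_used=0 → run H
t=4: queue=[H,G,A,B] q_used=1 → run H
t=5: queue=[G,A,B] q_used=0 → run G
t=6: queue=[G,A,B,C] q_used=1 → run G
t=7: queue=[G,A,B,C] q_used=2 → run G
t=8: queue=[A,B,C,G,E] q_used=0 → run A
t=9: queue=[A,B,C,G,E] q_used=1 → run A
t=10: queue=[B,C,G,E] q_used=0 → run B
t=11: queue=[B,C,G,E] q_used=1 → run B
t=12: queue=[B,C,G,E] q_used=2 → run B
t=13: queue=[C,G,E,B] q_used=0 → run C
t=14: queue=[C,G,E,B] q_used=1 → run C
t=15: queue=[G,E,B] q_used=0 → run G
t=16: queue=[G,E,B] q_used=1 → run G
t=17: queue=[G,E,B] q_used=2 → run G
t=18: queue=[E,B] q_used=0 → run E
t=19: queue=[E,B] q_used=1 → run E
t=20: queue=[E,B] q_used=2 → run E
t=21: queue=[B,E] q_used=0 → run B
t=22: queue=[E] q_used=0 → run E
t=23: queue=[E] q_used=1 → run E
t=24: queue=[E] q_used=2 → run E
t=25: (idle)
t=26: (idle)
t=27: (idle)
t=28: (idle)
t=29: (idle)
t=30: (idle)
t=31: (idle)
t=32: (idle)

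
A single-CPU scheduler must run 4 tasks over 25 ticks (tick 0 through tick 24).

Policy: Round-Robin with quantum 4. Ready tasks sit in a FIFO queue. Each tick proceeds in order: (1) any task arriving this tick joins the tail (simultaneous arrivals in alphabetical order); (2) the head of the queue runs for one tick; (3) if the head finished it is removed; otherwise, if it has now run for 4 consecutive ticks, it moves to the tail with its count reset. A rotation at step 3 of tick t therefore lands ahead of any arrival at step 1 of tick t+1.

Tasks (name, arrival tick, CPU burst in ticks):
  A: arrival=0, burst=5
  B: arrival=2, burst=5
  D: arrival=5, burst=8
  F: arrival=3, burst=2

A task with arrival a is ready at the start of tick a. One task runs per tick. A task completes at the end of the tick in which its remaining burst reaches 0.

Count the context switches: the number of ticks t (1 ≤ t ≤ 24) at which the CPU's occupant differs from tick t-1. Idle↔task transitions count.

context switches = 7

t=0: queue=[A] q_used=0 → run A
t=1: queue=[A] q_used=1 → run A
t=2: queue=[A,B] q_used=2 → run A
t=3: queue=[A,B,F] q_used=3 → run A
t=4: queue=[B,F,A] q_used=0 → run B
t=5: queue=[B,F,A,D] q_used=1 → run B
t=6: queue=[B,F,A,D] q_used=2 → run B
t=7: queue=[B,F,A,D] q_used=3 → run B
t=8: queue=[F,A,D,B] q_used=0 → run F
t=9: queue=[F,A,D,B] q_used=1 → run F
t=10: queue=[A,D,B] q_used=0 → run A
t=11: queue=[D,B] q_used=0 → run D
t=12: queue=[D,B] q_used=1 → run D
t=13: queue=[D,B] q_used=2 → run D
t=14: queue=[D,B] q_used=3 → run D
t=15: queue=[B,D] q_used=0 → run B
t=16: queue=[D] q_used=0 → run D
t=17: queue=[D] q_used=1 → run D
t=18: queue=[D] q_used=2 → run D
t=19: queue=[D] q_used=3 → run D
t=20: (idle)
t=21: (idle)
t=22: (idle)
t=23: (idle)
t=24: (idle)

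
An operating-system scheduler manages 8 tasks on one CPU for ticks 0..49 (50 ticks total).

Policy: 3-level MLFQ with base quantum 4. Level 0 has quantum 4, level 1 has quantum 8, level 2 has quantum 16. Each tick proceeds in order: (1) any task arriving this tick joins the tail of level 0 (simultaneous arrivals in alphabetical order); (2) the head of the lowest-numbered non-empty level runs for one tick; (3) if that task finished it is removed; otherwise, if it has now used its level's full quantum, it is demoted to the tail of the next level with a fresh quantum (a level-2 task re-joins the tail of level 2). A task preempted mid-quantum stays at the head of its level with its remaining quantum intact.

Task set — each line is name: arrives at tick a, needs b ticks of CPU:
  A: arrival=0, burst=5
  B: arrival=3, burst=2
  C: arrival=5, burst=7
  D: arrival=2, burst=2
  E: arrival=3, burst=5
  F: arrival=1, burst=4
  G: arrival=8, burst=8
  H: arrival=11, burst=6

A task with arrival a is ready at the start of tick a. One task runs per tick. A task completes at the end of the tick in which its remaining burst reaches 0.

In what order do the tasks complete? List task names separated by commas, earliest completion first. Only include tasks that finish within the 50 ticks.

completion order = F, D, B, A, E, C, G, H

t=0: L0/L1/L2 = A/-/- → run A
t=1: L0/L1/L2 = AF/-/- → run A
t=2: L0/L1/L2 = AFD/-/- → run A
t=3: L0/L1/L2 = AFDBE/-/- → run A
t=4: L0/L1/L2 = FDBE/A/- → run F
t=5: L0/L1/L2 = FDBEC/A/- → run F
t=6: L0/L1/L2 = FDBEC/A/- → run F
t=7: L0/L1/L2 = FDBEC/A/- → run F
t=8: L0/L1/L2 = DBECG/A/- → run D
t=9: L0/L1/L2 = DBECG/A/- → run D
t=10: L0/L1/L2 = BECG/A/- → run B
t=11: L0/L1/L2 = BECGH/A/- → run B
t=12: L0/L1/L2 = ECGH/A/- → run E
t=13: L0/L1/L2 = ECGH/A/- → run E
t=14: L0/L1/L2 = ECGH/A/- → run E
t=15: L0/L1/L2 = ECGH/A/- → run E
t=16: L0/L1/L2 = CGH/AE/- → run C
t=17: L0/L1/L2 = CGH/AE/- → run C
t=18: L0/L1/L2 = CGH/AE/- → run C
t=19: L0/L1/L2 = CGH/AE/- → run C
t=20: L0/L1/L2 = GH/AEC/- → run G
t=21: L0/L1/L2 = GH/AEC/- → run G
t=22: L0/L1/L2 = GH/AEC/- → run G
t=23: L0/L1/L2 = GH/AEC/- → run G
t=24: L0/L1/L2 = H/AECG/- → run H
t=25: L0/L1/L2 = H/AECG/- → run H
t=26: L0/L1/L2 = H/AECG/- → run H
t=27: L0/L1/L2 = H/AECG/- → run H
t=28: L0/L1/L2 = -/AECGH/- → run A
t=29: L0/L1/L2 = -/ECGH/- → run E
t=30: L0/L1/L2 = -/CGH/- → run C
t=31: L0/L1/L2 = -/CGH/- → run C
t=32: L0/L1/L2 = -/CGH/- → run C
t=33: L0/L1/L2 = -/GH/- → run G
t=34: L0/L1/L2 = -/GH/- → run G
t=35: L0/L1/L2 = -/GH/- → run G
t=36: L0/L1/L2 = -/GH/- → run G
t=37: L0/L1/L2 = -/H/- → run H
t=38: L0/L1/L2 = -/H/- → run H
t=39: (idle)
t=40: (idle)
t=41: (idle)
t=42: (idle)
t=43: (idle)
t=44: (idle)
t=45: (idle)
t=46: (idle)
t=47: (idle)
t=48: (idle)
t=49: (idle)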